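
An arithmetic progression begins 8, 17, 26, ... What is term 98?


aₙ = a₁ + (n-1)d
= 8 + (98-1)×9
= 8 + 873
= 881

a_98 = 881


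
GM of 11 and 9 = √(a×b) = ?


GM = √(11×9) = √99 = 9.9499

GM = 9.9499


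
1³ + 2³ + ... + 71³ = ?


n(n+1)/2 = 71×72/2 = 2556
Σk³ = 2556² = 6533136

Σk³ = 6533136


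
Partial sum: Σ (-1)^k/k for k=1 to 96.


S = -1 + 1/2 - 1/3 + 1/4 - 1/5 + 1/6 - 1/7 + 1/8 ± ...
= -0.688
(Full series converges to -ln(2) ≈ -0.6931)

S_96 = -0.688


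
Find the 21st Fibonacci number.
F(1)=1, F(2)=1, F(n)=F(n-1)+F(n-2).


Fibonacci sequence: 1, 1, 2, 3, 5, 8, 13, 21, 34, 55, 89, ...
F(21) = 10946

F(21) = 10946


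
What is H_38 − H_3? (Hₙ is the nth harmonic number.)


Σₖ₌4^38 1/k = 1/4 + 1/5 + 1/6 + ... + 1/38
= 1163092393297033/485721041551200
≈ 2.3946

Sum = 1163092393297033/485721041551200 ≈ 2.3946


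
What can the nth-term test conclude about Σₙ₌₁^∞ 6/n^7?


lim(n→∞) 6/n^7 = 0
lim aₙ = 0 → nth-term test is INCONCLUSIVE
(Need other tests; this is actually a convergent p-series with p=7 > 1)

Inconclusive (lim aₙ = 0; need another test)


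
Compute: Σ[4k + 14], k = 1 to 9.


Σ(4k+14) = 4·Σk + 14·n
= 4·45 + 14·9
= 180 + 126 = 306

Σ = 306


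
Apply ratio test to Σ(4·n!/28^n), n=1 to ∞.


aₙ = 4·n!/28^n
a_{n+1}/aₙ = (n+1)!/28^(n+1) × 28^n/n!  (constant 4 cancels)
= (n+1)/28
L = lim(n→∞) (n+1)/28 = ∞
L > 1 → series DIVERGES

Diverges (ratio test: L = ∞ > 1)


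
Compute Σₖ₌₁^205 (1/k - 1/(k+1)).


Telescoping: adjacent terms cancel.
= 1/1 - 1/206
= 1 - 1/206 = 205/206

Sum = 205/206


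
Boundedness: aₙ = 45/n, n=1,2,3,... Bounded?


a₁ = 45, a₂ = 45/2, a₃ = 45/3, ...
0 < aₙ ≤ 45 for all n ≥ 1
Lower bound: 0, Upper bound: 45
The sequence IS bounded

Bounded (0 < aₙ ≤ 45)


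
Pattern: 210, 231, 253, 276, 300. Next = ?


Pattern: triangular numbers: n(n+1)/2
Terms: 210, 231, 253, 276, 300
Next term = 325

Next term = 325


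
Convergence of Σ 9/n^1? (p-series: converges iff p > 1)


p-series test: Σ c/n^p converges if p > 1, diverges if p ≤ 1 (constant c > 0 doesn't affect convergence).
p = 1
1 ≤ 1 → DIVERGES

Diverges (p = 1 ≤ 1)


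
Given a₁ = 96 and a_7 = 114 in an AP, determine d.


d = (aₙ - a₁)/(n-1)
= (114 - 96)/(7-1)
= 18/6 = 3

d = 3


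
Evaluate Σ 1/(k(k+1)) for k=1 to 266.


1/(k(k+1)) = 1/k - 1/(k+1) (partial fractions)
Telescoping: Σ = 1 - 1/267 = 266/267

Sum = 266/267


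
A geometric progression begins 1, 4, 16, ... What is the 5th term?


aₙ = a₁·r^(n-1)
= 1×4^4
= 1×256
= 256

a_5 = 256


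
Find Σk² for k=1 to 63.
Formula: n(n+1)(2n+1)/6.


n = 63
n(n+1)(2n+1)/6 = 63×64×127/6
= 512064/6 = 85344

Σk² = 85344


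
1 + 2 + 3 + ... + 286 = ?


n(n+1)/2 = 286×287/2 = 82082/2 = 41041

Σk = 41041


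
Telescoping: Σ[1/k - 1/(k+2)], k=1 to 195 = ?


Telescoping with gap 2: two head and two tail terms survive.
= (1 + 1/2) - (1/196 + 1/197)
= 3/2 - 1/196 - 1/197 = 57525/38612

Sum = 57525/38612


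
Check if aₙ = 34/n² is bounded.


a₁ = 34, a₂ = 34/4, a₃ = 34/9, ...
0 < aₙ ≤ 34 for all n ≥ 1
The sequence IS bounded

Bounded (0 < aₙ ≤ 34)


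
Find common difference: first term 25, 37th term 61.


d = (aₙ - a₁)/(n-1)
= (61 - 25)/(37-1)
= 36/36 = 1

d = 1


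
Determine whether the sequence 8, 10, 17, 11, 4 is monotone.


Differences: 2, 7, -6, -7
Difference at position 1 is +2 (> 0) but position 3 is -6 (< 0) — sequence both rises and falls
→ NOT monotonic

Not monotonic


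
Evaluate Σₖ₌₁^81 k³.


n(n+1)/2 = 81×82/2 = 3321
Σk³ = 3321² = 11029041

Σk³ = 11029041


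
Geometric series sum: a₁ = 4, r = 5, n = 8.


Sₙ = 4×(5^8 - 1)/(5 - 1)
= 4×(390625 - 1)/4
= 4×390624/4
= 390624

S_8 = 390624


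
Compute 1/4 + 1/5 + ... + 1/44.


Σₖ₌4^44 1/k = 1/4 + 1/5 + 1/6 + ... + 1/44
= 3417147441241012987/1345655451257488800
≈ 2.5394

Sum = 3417147441241012987/1345655451257488800 ≈ 2.5394


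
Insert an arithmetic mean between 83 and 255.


AM = (83 + 255)/2 = 338/2 = 169

AM = 169


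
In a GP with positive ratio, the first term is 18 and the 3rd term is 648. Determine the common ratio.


r^(n-1) = aₙ/a₁
r^2 = 648/18 = 36
r = 36^(1/2)
= ±6; taking r > 0 gives r = 6

r = 6


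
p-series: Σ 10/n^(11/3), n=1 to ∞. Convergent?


p-series test: Σ c/n^p converges if p > 1, diverges if p ≤ 1 (constant c > 0 doesn't affect convergence).
p = 11/3
11/3 > 1 → CONVERGES

Converges (p = 11/3 > 1)


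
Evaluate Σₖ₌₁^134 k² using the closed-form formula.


n = 134
n(n+1)(2n+1)/6 = 134×135×269/6
= 4866210/6 = 811035

Σk² = 811035


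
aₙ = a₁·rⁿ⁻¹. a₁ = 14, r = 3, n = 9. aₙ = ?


aₙ = a₁·r^(n-1)
= 14×3^8
= 14×6561
= 91854

a_9 = 91854


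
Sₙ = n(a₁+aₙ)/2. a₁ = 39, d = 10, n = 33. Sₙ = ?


aₙ = 39 + (33-1)×10 = 359
Sₙ = n(a₁+aₙ)/2 = 33×(39+359)/2
= 33×398/2 = 6567

S_33 = 6567


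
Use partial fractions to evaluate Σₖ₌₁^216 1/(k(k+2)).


1/(k(k+2)) = (1/2)·(1/k - 1/(k+2)) (partial fractions)
Telescoping: Σ = (1/2)·(1 + 1/2 - 1/217 - 1/218) = 17631/23653

Sum = 17631/23653


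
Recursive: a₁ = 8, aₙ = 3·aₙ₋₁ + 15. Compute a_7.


Computing step by step:
a_1 = 8
a_2 = 39
a_3 = 132
a_4 = 411
a_5 = 1248
a_6 = 3759
a_7 = 11292


a_7 = 11292


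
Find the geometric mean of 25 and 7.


GM = √(25×7) = √175 = 13.2288

GM = 13.2288


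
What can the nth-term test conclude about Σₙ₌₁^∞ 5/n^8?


lim(n→∞) 5/n^8 = 0
lim aₙ = 0 → nth-term test is INCONCLUSIVE
(Need other tests; this is actually a convergent p-series with p=8 > 1)

Inconclusive (lim aₙ = 0; need another test)


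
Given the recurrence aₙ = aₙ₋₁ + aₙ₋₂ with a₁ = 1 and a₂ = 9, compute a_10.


Computing iteratively: 1, 9, 10, 19, 29, 48, 77, 125, 202, 327
a_10 = 327

a_10 = 327


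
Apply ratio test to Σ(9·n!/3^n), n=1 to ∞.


aₙ = 9·n!/3^n
a_{n+1}/aₙ = (n+1)!/3^(n+1) × 3^n/n!  (constant 9 cancels)
= (n+1)/3
L = lim(n→∞) (n+1)/3 = ∞
L > 1 → series DIVERGES

Diverges (ratio test: L = ∞ > 1)


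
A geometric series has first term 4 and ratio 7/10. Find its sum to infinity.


S∞ = a₁/(1-r) = 4/(1 - 7/10)
= 4/(3/10)
= 40/3

S∞ = 40/3


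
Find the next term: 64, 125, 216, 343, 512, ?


Pattern: perfect cubes: n³
Terms: 64, 125, 216, 343, 512
Next term = 729

Next term = 729


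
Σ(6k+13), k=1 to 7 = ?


Σ(6k+13) = 6·Σk + 13·n
= 6·28 + 13·7
= 168 + 91 = 259

Σ = 259


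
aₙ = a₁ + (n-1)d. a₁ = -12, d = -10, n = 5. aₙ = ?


aₙ = a₁ + (n-1)d
= -12 + (5-1)×-10
= -12 - 40
= -52

a_5 = -52


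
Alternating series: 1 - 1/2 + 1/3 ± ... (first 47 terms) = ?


S = 1 - 1/2 + 1/3 - 1/4 + 1/5 - 1/6 + 1/7 - 1/8 ± ...
= 0.7037
(Full series converges to +ln(2) ≈ +0.6931)

S_47 = 0.7037


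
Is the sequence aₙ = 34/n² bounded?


a₁ = 34, a₂ = 34/4, a₃ = 34/9, ...
0 < aₙ ≤ 34 for all n ≥ 1
The sequence IS bounded

Bounded (0 < aₙ ≤ 34)


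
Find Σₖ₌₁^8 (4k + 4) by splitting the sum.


Σ(4k+4) = 4·Σk + 4·n
= 4·36 + 4·8
= 144 + 32 = 176

Σ = 176


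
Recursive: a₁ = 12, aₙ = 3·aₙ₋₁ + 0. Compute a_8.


Computing step by step:
a_1 = 12
a_2 = 36
a_3 = 108
a_4 = 324
a_5 = 972
a_6 = 2916
a_7 = 8748
a_8 = 26244


a_8 = 26244


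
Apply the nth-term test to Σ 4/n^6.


lim(n→∞) 4/n^6 = 0
lim aₙ = 0 → nth-term test is INCONCLUSIVE
(Need other tests; this is actually a convergent p-series with p=6 > 1)

Inconclusive (lim aₙ = 0; need another test)


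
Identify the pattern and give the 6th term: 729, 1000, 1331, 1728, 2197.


Pattern: perfect cubes: n³
Terms: 729, 1000, 1331, 1728, 2197
Next term = 2744

Next term = 2744


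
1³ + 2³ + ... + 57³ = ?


n(n+1)/2 = 57×58/2 = 1653
Σk³ = 1653² = 2732409

Σk³ = 2732409


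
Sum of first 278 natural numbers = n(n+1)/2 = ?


n(n+1)/2 = 278×279/2 = 77562/2 = 38781

Σk = 38781


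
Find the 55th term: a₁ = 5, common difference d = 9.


aₙ = a₁ + (n-1)d
= 5 + (55-1)×9
= 5 + 486
= 491

a_55 = 491


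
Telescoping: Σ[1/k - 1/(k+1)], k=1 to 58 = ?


Telescoping: adjacent terms cancel.
= 1/1 - 1/59
= 1 - 1/59 = 58/59

Sum = 58/59


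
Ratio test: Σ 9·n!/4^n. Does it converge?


aₙ = 9·n!/4^n
a_{n+1}/aₙ = (n+1)!/4^(n+1) × 4^n/n!  (constant 9 cancels)
= (n+1)/4
L = lim(n→∞) (n+1)/4 = ∞
L > 1 → series DIVERGES

Diverges (ratio test: L = ∞ > 1)


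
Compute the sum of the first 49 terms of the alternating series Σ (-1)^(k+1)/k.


S = 1 - 1/2 + 1/3 - 1/4 + 1/5 - 1/6 + 1/7 - 1/8 ± ...
= 0.7032
(Full series converges to +ln(2) ≈ +0.6931)

S_49 = 0.7032


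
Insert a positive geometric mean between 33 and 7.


GM = √(33×7) = √231 = 15.1987

GM = 15.1987


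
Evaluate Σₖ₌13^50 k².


Σₖ₌13^50 k² = Σₖ₌₁^50 k² − Σₖ₌₁^12 k²
= 50·51·101/6 − 12·13·25/6
= 42925 − 650 = 42275

Σk² = 42275


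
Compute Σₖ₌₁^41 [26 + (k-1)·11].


aₙ = 26 + (41-1)×11 = 466
Sₙ = n(a₁+aₙ)/2 = 41×(26+466)/2
= 41×492/2 = 10086

S_41 = 10086


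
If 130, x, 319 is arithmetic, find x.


AM = (130 + 319)/2 = 449/2 = 224.5

AM = 224.5


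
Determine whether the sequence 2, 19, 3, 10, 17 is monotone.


Differences: 17, -16, 7, 7
Difference at position 1 is +17 (> 0) but position 2 is -16 (< 0) — sequence both rises and falls
→ NOT monotonic

Not monotonic


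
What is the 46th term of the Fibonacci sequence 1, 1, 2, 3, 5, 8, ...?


Fibonacci sequence: 1, 1, 2, 3, 5, 8, 13, 21, 34, 55, 89, ...
F(46) = 1836311903

F(46) = 1836311903


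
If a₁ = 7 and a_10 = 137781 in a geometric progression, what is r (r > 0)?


r^(n-1) = aₙ/a₁
r^9 = 137781/7 = 19683
r = 19683^(1/9)
= 3

r = 3


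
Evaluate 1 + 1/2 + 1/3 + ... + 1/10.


H_10 = 1/1 + 1/2 + 1/3 + 1/4 + 1/5 + 1/6 + 1/7 + 1/8 + 1/9 + 1/10
= 7381/2520
≈ 2.929

H_10 = 7381/2520 ≈ 2.929


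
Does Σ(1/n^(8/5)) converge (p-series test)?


p-series test: Σ c/n^p converges if p > 1, diverges if p ≤ 1 (constant c > 0 doesn't affect convergence).
p = 8/5
8/5 > 1 → CONVERGES

Converges (p = 8/5 > 1)


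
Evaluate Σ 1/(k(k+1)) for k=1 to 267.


1/(k(k+1)) = 1/k - 1/(k+1) (partial fractions)
Telescoping: Σ = 1 - 1/268 = 267/268

Sum = 267/268


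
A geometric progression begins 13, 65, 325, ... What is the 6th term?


aₙ = a₁·r^(n-1)
= 13×5^5
= 13×3125
= 40625

a_6 = 40625


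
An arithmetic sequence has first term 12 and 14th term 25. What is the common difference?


d = (aₙ - a₁)/(n-1)
= (25 - 12)/(14-1)
= 13/13 = 1

d = 1


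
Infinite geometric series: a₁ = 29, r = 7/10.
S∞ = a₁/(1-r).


S∞ = a₁/(1-r) = 29/(1 - 7/10)
= 29/(3/10)
= 290/3

S∞ = 290/3


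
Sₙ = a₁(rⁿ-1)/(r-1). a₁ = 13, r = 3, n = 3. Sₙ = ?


Sₙ = 13×(3^3 - 1)/(3 - 1)
= 13×(27 - 1)/2
= 13×26/2
= 169

S_3 = 169


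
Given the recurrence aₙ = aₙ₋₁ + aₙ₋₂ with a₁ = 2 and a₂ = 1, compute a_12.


Computing iteratively: 2, 1, 3, 4, 7, 11, 18, 29, 47, 76, 123, 199
a_12 = 199

a_12 = 199


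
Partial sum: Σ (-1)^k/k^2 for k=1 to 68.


S = -1 + 1/4 - 1/9 + 1/16 - 1/25 + 1/36 - 1/49 + 1/64 ± ...
= -0.8224
(Full series converges to -π²/12 ≈ -0.8225)

S_68 = -0.8224


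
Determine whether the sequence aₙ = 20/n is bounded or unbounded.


a₁ = 20, a₂ = 20/2, a₃ = 20/3, ...
0 < aₙ ≤ 20 for all n ≥ 1
Lower bound: 0, Upper bound: 20
The sequence IS bounded

Bounded (0 < aₙ ≤ 20)


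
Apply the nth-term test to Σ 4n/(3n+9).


lim(n→∞) 4n/(3n+9) = 4/3 = 4/3  (divide numerator and denominator by n)
lim aₙ = 4/3 ≠ 0 → series DIVERGES

Diverges (lim aₙ = 4/3 ≠ 0)


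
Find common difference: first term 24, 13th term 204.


d = (aₙ - a₁)/(n-1)
= (204 - 24)/(13-1)
= 180/12 = 15

d = 15


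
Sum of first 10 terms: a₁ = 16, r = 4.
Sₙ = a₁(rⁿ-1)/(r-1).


Sₙ = 16×(4^10 - 1)/(4 - 1)
= 16×(1048576 - 1)/3
= 16×1048575/3
= 5592400

S_10 = 5592400


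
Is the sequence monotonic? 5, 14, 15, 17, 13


Differences: 9, 1, 2, -4
Difference at position 1 is +9 (> 0) but position 4 is -4 (< 0) — sequence both rises and falls
→ NOT monotonic

Not monotonic


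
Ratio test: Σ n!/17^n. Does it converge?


aₙ = n!/17^n
a_{n+1}/aₙ = (n+1)!/17^(n+1) × 17^n/n!
= (n+1)/17
L = lim(n→∞) (n+1)/17 = ∞
L > 1 → series DIVERGES

Diverges (ratio test: L = ∞ > 1)


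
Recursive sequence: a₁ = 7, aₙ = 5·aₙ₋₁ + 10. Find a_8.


Computing step by step:
a_1 = 7
a_2 = 45
a_3 = 235
a_4 = 1185
a_5 = 5935
a_6 = 29685
a_7 = 148435
a_8 = 742185


a_8 = 742185


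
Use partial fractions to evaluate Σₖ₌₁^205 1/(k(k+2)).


1/(k(k+2)) = (1/2)·(1/k - 1/(k+2)) (partial fractions)
Telescoping: Σ = (1/2)·(1 + 1/2 - 1/206 - 1/207) = 31775/42642

Sum = 31775/42642


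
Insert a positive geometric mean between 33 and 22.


GM = √(33×22) = √726 = 26.9444

GM = 26.9444


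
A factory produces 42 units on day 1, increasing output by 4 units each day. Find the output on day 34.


aₙ = a₁ + (n-1)d
= 42 + (34-1)×4
= 42 + 132
= 174

a_34 = 174


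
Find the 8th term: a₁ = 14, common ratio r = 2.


aₙ = a₁·r^(n-1)
= 14×2^7
= 14×128
= 1792

a_8 = 1792


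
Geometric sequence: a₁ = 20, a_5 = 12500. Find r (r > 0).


r^(n-1) = aₙ/a₁
r^4 = 12500/20 = 625
r = 625^(1/4)
= ±5; taking r > 0 gives r = 5

r = 5


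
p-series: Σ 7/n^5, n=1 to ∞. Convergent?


p-series test: Σ c/n^p converges if p > 1, diverges if p ≤ 1 (constant c > 0 doesn't affect convergence).
p = 5
5 > 1 → CONVERGES

Converges (p = 5 > 1)


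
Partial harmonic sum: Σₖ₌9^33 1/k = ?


Σₖ₌9^33 1/k = 1/9 + 1/10 + 1/11 + ... + 1/33
= 17997160288729/13127595717600
≈ 1.3709

Sum = 17997160288729/13127595717600 ≈ 1.3709


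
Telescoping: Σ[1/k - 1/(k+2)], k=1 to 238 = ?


Telescoping with gap 2: two head and two tail terms survive.
= (1 + 1/2) - (1/239 + 1/240)
= 3/2 - 1/239 - 1/240 = 85561/57360

Sum = 85561/57360


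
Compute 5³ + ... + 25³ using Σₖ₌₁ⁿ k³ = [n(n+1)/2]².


Σₖ₌5^25 k³ = [25·26/2]² − [4·5/2]²
= 105625 − 100 = 105525

Σk³ = 105525


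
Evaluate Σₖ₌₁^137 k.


n(n+1)/2 = 137×138/2 = 18906/2 = 9453

Σk = 9453


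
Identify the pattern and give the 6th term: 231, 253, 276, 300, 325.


Pattern: triangular numbers: n(n+1)/2
Terms: 231, 253, 276, 300, 325
Next term = 351

Next term = 351


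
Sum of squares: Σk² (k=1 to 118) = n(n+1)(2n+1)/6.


n = 118
n(n+1)(2n+1)/6 = 118×119×237/6
= 3327954/6 = 554659

Σk² = 554659


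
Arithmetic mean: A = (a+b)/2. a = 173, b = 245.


AM = (173 + 245)/2 = 418/2 = 209

AM = 209


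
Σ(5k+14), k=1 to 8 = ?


Σ(5k+14) = 5·Σk + 14·n
= 5·36 + 14·8
= 180 + 112 = 292

Σ = 292


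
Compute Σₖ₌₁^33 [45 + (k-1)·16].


aₙ = 45 + (33-1)×16 = 557
Sₙ = n(a₁+aₙ)/2 = 33×(45+557)/2
= 33×602/2 = 9933

S_33 = 9933


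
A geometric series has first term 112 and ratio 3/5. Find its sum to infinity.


S∞ = a₁/(1-r) = 112/(1 - 3/5)
= 112/(2/5)
= 280

S∞ = 280


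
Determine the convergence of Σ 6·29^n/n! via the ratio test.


aₙ = 6·29^n/n!
a_{n+1}/aₙ = 29^(n+1)/(n+1)! × n!/29^n  (constant 6 cancels)
= 29/(n+1)
L = lim(n→∞) 29/(n+1) = 0
L < 1 → series CONVERGES

Converges (ratio test: L = 0 < 1)


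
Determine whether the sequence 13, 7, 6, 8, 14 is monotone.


Differences: -6, -1, 2, 6
Difference at position 3 is +2 (> 0) but position 1 is -6 (< 0) — sequence both rises and falls
→ NOT monotonic

Not monotonic


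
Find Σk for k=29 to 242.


Σₖ₌29^242 k = Σₖ₌₁^242 k − Σₖ₌₁^28 k
= 242·243/2 − 28·29/2
= 29403 − 406 = 28997

Σk = 28997


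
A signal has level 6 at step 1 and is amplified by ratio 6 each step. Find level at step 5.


aₙ = a₁·r^(n-1)
= 6×6^4
= 6×1296
= 7776

a_5 = 7776


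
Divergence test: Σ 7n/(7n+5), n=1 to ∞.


lim(n→∞) 7n/(7n+5) = 7/7 = 1  (divide numerator and denominator by n)
lim aₙ = 1 ≠ 0 → series DIVERGES

Diverges (lim aₙ = 1 ≠ 0)


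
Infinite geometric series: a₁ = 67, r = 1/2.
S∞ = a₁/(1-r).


S∞ = a₁/(1-r) = 67/(1 - 1/2)
= 67/(1/2)
= 134

S∞ = 134


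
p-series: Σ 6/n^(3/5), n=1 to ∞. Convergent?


p-series test: Σ c/n^p converges if p > 1, diverges if p ≤ 1 (constant c > 0 doesn't affect convergence).
p = 3/5
3/5 ≤ 1 → DIVERGES

Diverges (p = 3/5 ≤ 1)


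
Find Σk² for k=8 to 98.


Σₖ₌8^98 k² = Σₖ₌₁^98 k² − Σₖ₌₁^7 k²
= 98·99·197/6 − 7·8·15/6
= 318549 − 140 = 318409

Σk² = 318409


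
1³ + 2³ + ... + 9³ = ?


n(n+1)/2 = 9×10/2 = 45
Σk³ = 45² = 2025

Σk³ = 2025


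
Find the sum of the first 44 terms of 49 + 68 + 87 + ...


aₙ = 49 + (44-1)×19 = 866
Sₙ = n(a₁+aₙ)/2 = 44×(49+866)/2
= 44×915/2 = 20130

S_44 = 20130


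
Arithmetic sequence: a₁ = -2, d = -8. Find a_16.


aₙ = a₁ + (n-1)d
= -2 + (16-1)×-8
= -2 - 120
= -122

a_16 = -122


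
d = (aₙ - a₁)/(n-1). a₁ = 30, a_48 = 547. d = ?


d = (aₙ - a₁)/(n-1)
= (547 - 30)/(48-1)
= 517/47 = 11

d = 11


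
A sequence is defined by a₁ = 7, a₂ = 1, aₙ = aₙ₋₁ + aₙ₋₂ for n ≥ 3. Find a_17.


Computing iteratively: 7, 1, 8, 9, 17, 26, 43, 69, 112, 181, 293, 474, ...
a_17 = 5257

a_17 = 5257


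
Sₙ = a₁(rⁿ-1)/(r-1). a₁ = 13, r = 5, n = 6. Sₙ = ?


Sₙ = 13×(5^6 - 1)/(5 - 1)
= 13×(15625 - 1)/4
= 13×15624/4
= 50778

S_6 = 50778


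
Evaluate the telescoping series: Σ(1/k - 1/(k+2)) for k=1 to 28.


Telescoping with gap 2: two head and two tail terms survive.
= (1 + 1/2) - (1/29 + 1/30)
= 3/2 - 1/29 - 1/30 = 623/435

Sum = 623/435


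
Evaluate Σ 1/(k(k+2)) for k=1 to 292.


1/(k(k+2)) = (1/2)·(1/k - 1/(k+2)) (partial fractions)
Telescoping: Σ = (1/2)·(1 + 1/2 - 1/293 - 1/294) = 64313/86142

Sum = 64313/86142


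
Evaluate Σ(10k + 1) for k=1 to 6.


Σ(10k+1) = 10·Σk + 1·n
= 10·21 + 1·6
= 210 + 6 = 216

Σ = 216


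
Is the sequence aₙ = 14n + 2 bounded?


aₙ = 14n + 2 → as n→∞, aₙ→∞
No finite upper bound exists
The sequence is UNBOUNDED

Unbounded (aₙ → ∞ as n → ∞)


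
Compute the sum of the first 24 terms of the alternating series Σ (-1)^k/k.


S = -1 + 1/2 - 1/3 + 1/4 - 1/5 + 1/6 - 1/7 + 1/8 ± ...
= -0.6727
(Full series converges to -ln(2) ≈ -0.6931)

S_24 = -0.6727


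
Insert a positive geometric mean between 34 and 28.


GM = √(34×28) = √952 = 30.8545

GM = 30.8545


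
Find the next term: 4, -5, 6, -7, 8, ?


Pattern: alternating sign, magnitude arithmetic (d=1)
Terms: 4, -5, 6, -7, 8
Next term = -9

Next term = -9


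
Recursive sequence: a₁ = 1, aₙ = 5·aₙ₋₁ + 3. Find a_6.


Computing step by step:
a_1 = 1
a_2 = 8
a_3 = 43
a_4 = 218
a_5 = 1093
a_6 = 5468


a_6 = 5468


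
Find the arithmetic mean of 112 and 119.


AM = (112 + 119)/2 = 231/2 = 115.5

AM = 115.5


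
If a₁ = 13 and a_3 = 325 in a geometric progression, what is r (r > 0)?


r^(n-1) = aₙ/a₁
r^2 = 325/13 = 25
r = 25^(1/2)
= ±5; taking r > 0 gives r = 5

r = 5


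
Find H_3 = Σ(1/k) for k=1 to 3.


H_3 = 1/1 + 1/2 + 1/3
= 11/6
≈ 1.8333

H_3 = 11/6 ≈ 1.8333


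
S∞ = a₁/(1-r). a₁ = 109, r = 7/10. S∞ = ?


S∞ = a₁/(1-r) = 109/(1 - 7/10)
= 109/(3/10)
= 1090/3

S∞ = 1090/3


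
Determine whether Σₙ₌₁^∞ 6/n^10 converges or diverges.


p-series test: Σ c/n^p converges if p > 1, diverges if p ≤ 1 (constant c > 0 doesn't affect convergence).
p = 10
10 > 1 → CONVERGES

Converges (p = 10 > 1)


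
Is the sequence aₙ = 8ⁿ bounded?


aₙ = 8ⁿ → as n→∞, aₙ→∞ (since base 8 > 1)
No finite upper bound exists
The sequence is UNBOUNDED

Unbounded (aₙ → ∞ as n → ∞)


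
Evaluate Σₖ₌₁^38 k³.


n(n+1)/2 = 38×39/2 = 741
Σk³ = 741² = 549081

Σk³ = 549081


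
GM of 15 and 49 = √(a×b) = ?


GM = √(15×49) = √735 = 27.1109

GM = 27.1109


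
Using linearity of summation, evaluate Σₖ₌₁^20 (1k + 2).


Σ(1k+2) = 1·Σk + 2·n
= 1·210 + 2·20
= 210 + 40 = 250

Σ = 250


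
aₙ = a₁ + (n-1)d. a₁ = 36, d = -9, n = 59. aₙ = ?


aₙ = a₁ + (n-1)d
= 36 + (59-1)×-9
= 36 - 522
= -486

a_59 = -486


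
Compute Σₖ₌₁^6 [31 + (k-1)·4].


aₙ = 31 + (6-1)×4 = 51
Sₙ = n(a₁+aₙ)/2 = 6×(31+51)/2
= 6×82/2 = 246

S_6 = 246


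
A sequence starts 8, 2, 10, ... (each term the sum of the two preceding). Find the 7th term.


Computing iteratively: 8, 2, 10, 12, 22, 34, 56
a_7 = 56

a_7 = 56


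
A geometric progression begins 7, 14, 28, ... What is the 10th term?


aₙ = a₁·r^(n-1)
= 7×2^9
= 7×512
= 3584

a_10 = 3584


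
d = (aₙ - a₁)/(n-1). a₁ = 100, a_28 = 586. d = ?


d = (aₙ - a₁)/(n-1)
= (586 - 100)/(28-1)
= 486/27 = 18

d = 18


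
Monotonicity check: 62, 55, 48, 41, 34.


Differences: -7, -7, -7, -7
All differences < 0 → strictly DECREASING

Monotonically decreasing


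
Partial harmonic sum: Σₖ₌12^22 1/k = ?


Σₖ₌12^22 1/k = 1/12 + 1/13 + 1/14 + ... + 1/22
= 156188887/232792560
≈ 0.6709

Sum = 156188887/232792560 ≈ 0.6709


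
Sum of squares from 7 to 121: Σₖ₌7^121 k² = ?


Σₖ₌7^121 k² = Σₖ₌₁^121 k² − Σₖ₌₁^6 k²
= 121·122·243/6 − 6·7·13/6
= 597861 − 91 = 597770

Σk² = 597770


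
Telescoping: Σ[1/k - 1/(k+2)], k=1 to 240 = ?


Telescoping with gap 2: two head and two tail terms survive.
= (1 + 1/2) - (1/241 + 1/242)
= 3/2 - 1/241 - 1/242 = 43500/29161

Sum = 43500/29161


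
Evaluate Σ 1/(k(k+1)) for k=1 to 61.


1/(k(k+1)) = 1/k - 1/(k+1) (partial fractions)
Telescoping: Σ = 1 - 1/62 = 61/62

Sum = 61/62


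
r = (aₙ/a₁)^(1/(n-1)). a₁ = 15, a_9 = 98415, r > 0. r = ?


r^(n-1) = aₙ/a₁
r^8 = 98415/15 = 6561
r = 6561^(1/8)
= ±3; taking r > 0 gives r = 3

r = 3


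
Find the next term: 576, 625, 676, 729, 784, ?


Pattern: perfect squares: n²
Terms: 576, 625, 676, 729, 784
Next term = 841

Next term = 841


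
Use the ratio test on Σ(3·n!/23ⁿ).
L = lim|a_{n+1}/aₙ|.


aₙ = 3·n!/23^n
a_{n+1}/aₙ = (n+1)!/23^(n+1) × 23^n/n!  (constant 3 cancels)
= (n+1)/23
L = lim(n→∞) (n+1)/23 = ∞
L > 1 → series DIVERGES

Diverges (ratio test: L = ∞ > 1)


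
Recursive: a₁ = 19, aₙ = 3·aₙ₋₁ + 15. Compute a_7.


Computing step by step:
a_1 = 19
a_2 = 72
a_3 = 231
a_4 = 708
a_5 = 2139
a_6 = 6432
a_7 = 19311


a_7 = 19311


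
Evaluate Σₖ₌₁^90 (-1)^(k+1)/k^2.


S = 1 - 1/4 + 1/9 - 1/16 + 1/25 - 1/36 + 1/49 - 1/64 ± ...
= 0.8224
(Full series converges to +π²/12 ≈ +0.8225)

S_90 = 0.8224


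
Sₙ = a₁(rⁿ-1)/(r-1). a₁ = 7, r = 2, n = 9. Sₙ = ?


Sₙ = 7×(2^9 - 1)/(2 - 1)
= 7×(512 - 1)/1
= 7×511/1
= 3577

S_9 = 3577


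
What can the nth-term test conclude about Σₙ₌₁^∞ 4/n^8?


lim(n→∞) 4/n^8 = 0
lim aₙ = 0 → nth-term test is INCONCLUSIVE
(Need other tests; this is actually a convergent p-series with p=8 > 1)

Inconclusive (lim aₙ = 0; need another test)


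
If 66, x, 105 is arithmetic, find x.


AM = (66 + 105)/2 = 171/2 = 85.5

AM = 85.5


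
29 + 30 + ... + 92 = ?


Σₖ₌29^92 k = Σₖ₌₁^92 k − Σₖ₌₁^28 k
= 92·93/2 − 28·29/2
= 4278 − 406 = 3872

Σk = 3872


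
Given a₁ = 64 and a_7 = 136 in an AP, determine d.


d = (aₙ - a₁)/(n-1)
= (136 - 64)/(7-1)
= 72/6 = 12

d = 12


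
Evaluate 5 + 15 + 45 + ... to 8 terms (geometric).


Sₙ = 5×(3^8 - 1)/(3 - 1)
= 5×(6561 - 1)/2
= 5×6560/2
= 16400

S_8 = 16400


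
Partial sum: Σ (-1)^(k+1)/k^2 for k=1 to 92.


S = 1 - 1/4 + 1/9 - 1/16 + 1/25 - 1/36 + 1/49 - 1/64 ± ...
= 0.8224
(Full series converges to +π²/12 ≈ +0.8225)

S_92 = 0.8224


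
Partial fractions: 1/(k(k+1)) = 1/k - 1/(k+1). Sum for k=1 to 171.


1/(k(k+1)) = 1/k - 1/(k+1) (partial fractions)
Telescoping: Σ = 1 - 1/172 = 171/172

Sum = 171/172


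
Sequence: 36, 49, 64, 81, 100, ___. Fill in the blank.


Pattern: perfect squares: n²
Terms: 36, 49, 64, 81, 100
Next term = 121

Next term = 121


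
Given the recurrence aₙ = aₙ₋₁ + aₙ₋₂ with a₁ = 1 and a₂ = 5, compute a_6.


Computing iteratively: 1, 5, 6, 11, 17, 28
a_6 = 28

a_6 = 28


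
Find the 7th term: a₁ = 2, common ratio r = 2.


aₙ = a₁·r^(n-1)
= 2×2^6
= 2×64
= 128

a_7 = 128


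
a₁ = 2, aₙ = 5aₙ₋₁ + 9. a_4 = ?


Computing step by step:
a_1 = 2
a_2 = 19
a_3 = 104
a_4 = 529


a_4 = 529


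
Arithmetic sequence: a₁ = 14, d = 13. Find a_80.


aₙ = a₁ + (n-1)d
= 14 + (80-1)×13
= 14 + 1027
= 1041

a_80 = 1041


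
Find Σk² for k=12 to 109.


Σₖ₌12^109 k² = Σₖ₌₁^109 k² − Σₖ₌₁^11 k²
= 109·110·219/6 − 11·12·23/6
= 437635 − 506 = 437129

Σk² = 437129


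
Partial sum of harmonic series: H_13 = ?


H_13 = 1/1 + 1/2 + 1/3 + ... + 1/13
= 1145993/360360
≈ 3.1801

H_13 = 1145993/360360 ≈ 3.1801


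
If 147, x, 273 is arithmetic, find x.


AM = (147 + 273)/2 = 420/2 = 210

AM = 210


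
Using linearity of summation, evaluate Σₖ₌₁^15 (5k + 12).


Σ(5k+12) = 5·Σk + 12·n
= 5·120 + 12·15
= 600 + 180 = 780

Σ = 780


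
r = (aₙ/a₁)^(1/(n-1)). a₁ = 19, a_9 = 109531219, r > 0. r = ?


r^(n-1) = aₙ/a₁
r^8 = 109531219/19 = 5764801
r = 5764801^(1/8)
= ±7; taking r > 0 gives r = 7

r = 7


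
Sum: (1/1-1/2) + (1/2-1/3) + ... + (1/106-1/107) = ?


Telescoping: adjacent terms cancel.
= 1/1 - 1/107
= 1 - 1/107 = 106/107

Sum = 106/107


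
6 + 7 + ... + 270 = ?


Σₖ₌6^270 k = Σₖ₌₁^270 k − Σₖ₌₁^5 k
= 270·271/2 − 5·6/2
= 36585 − 15 = 36570

Σk = 36570


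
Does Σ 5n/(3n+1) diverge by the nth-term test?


lim(n→∞) 5n/(3n+1) = 5/3 = 5/3  (divide numerator and denominator by n)
lim aₙ = 5/3 ≠ 0 → series DIVERGES

Diverges (lim aₙ = 5/3 ≠ 0)


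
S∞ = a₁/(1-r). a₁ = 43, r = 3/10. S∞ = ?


S∞ = a₁/(1-r) = 43/(1 - 3/10)
= 43/(7/10)
= 430/7

S∞ = 430/7


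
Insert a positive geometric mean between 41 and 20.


GM = √(41×20) = √820 = 28.6356

GM = 28.6356


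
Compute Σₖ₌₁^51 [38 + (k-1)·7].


aₙ = 38 + (51-1)×7 = 388
Sₙ = n(a₁+aₙ)/2 = 51×(38+388)/2
= 51×426/2 = 10863

S_51 = 10863


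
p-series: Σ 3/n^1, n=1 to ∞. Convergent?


p-series test: Σ c/n^p converges if p > 1, diverges if p ≤ 1 (constant c > 0 doesn't affect convergence).
p = 1
1 ≤ 1 → DIVERGES

Diverges (p = 1 ≤ 1)


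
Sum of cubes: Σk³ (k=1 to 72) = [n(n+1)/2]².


n(n+1)/2 = 72×73/2 = 2628
Σk³ = 2628² = 6906384

Σk³ = 6906384


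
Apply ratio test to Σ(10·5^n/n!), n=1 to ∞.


aₙ = 10·5^n/n!
a_{n+1}/aₙ = 5^(n+1)/(n+1)! × n!/5^n  (constant 10 cancels)
= 5/(n+1)
L = lim(n→∞) 5/(n+1) = 0
L < 1 → series CONVERGES

Converges (ratio test: L = 0 < 1)


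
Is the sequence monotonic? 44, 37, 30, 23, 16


Differences: -7, -7, -7, -7
All differences < 0 → strictly DECREASING

Monotonically decreasing


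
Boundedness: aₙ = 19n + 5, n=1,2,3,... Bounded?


aₙ = 19n + 5 → as n→∞, aₙ→∞
No finite upper bound exists
The sequence is UNBOUNDED

Unbounded (aₙ → ∞ as n → ∞)


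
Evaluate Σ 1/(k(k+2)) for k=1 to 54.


1/(k(k+2)) = (1/2)·(1/k - 1/(k+2)) (partial fractions)
Telescoping: Σ = (1/2)·(1 + 1/2 - 1/55 - 1/56) = 4509/6160

Sum = 4509/6160


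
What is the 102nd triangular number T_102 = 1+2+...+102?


n(n+1)/2 = 102×103/2 = 10506/2 = 5253

Σk = 5253


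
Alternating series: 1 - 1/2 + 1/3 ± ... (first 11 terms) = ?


S = 1 - 1/2 + 1/3 - 1/4 + 1/5 - 1/6 + 1/7 - 1/8 ± ...
= 0.7365
(Full series converges to +ln(2) ≈ +0.6931)

S_11 = 0.7365


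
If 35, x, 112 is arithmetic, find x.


AM = (35 + 112)/2 = 147/2 = 73.5

AM = 73.5


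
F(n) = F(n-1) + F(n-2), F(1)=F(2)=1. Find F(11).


Fibonacci sequence: 1, 1, 2, 3, 5, 8, 13, 21, 34, 55, 89
F(11) = 89

F(11) = 89


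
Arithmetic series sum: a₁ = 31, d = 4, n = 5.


aₙ = 31 + (5-1)×4 = 47
Sₙ = n(a₁+aₙ)/2 = 5×(31+47)/2
= 5×78/2 = 195

S_5 = 195


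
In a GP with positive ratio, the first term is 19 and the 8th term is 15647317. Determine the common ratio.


r^(n-1) = aₙ/a₁
r^7 = 15647317/19 = 823543
r = 823543^(1/7)
= 7

r = 7


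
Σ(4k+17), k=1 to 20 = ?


Σ(4k+17) = 4·Σk + 17·n
= 4·210 + 17·20
= 840 + 340 = 1180

Σ = 1180


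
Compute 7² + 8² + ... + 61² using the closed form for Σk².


Σₖ₌7^61 k² = Σₖ₌₁^61 k² − Σₖ₌₁^6 k²
= 61·62·123/6 − 6·7·13/6
= 77531 − 91 = 77440

Σk² = 77440


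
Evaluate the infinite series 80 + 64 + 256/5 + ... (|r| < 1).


S∞ = a₁/(1-r) = 80/(1 - 4/5)
= 80/(1/5)
= 400

S∞ = 400


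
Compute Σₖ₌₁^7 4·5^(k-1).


Sₙ = 4×(5^7 - 1)/(5 - 1)
= 4×(78125 - 1)/4
= 4×78124/4
= 78124

S_7 = 78124


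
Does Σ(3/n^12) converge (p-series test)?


p-series test: Σ c/n^p converges if p > 1, diverges if p ≤ 1 (constant c > 0 doesn't affect convergence).
p = 12
12 > 1 → CONVERGES

Converges (p = 12 > 1)


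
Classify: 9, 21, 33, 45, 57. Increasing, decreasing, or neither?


Differences: 12, 12, 12, 12
All differences > 0 → strictly INCREASING

Monotonically increasing


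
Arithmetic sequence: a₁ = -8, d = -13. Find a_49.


aₙ = a₁ + (n-1)d
= -8 + (49-1)×-13
= -8 - 624
= -632

a_49 = -632


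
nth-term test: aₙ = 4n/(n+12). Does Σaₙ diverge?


lim(n→∞) 4n/(n+12) = 4/1 = 4  (divide numerator and denominator by n)
lim aₙ = 4 ≠ 0 → series DIVERGES

Diverges (lim aₙ = 4 ≠ 0)


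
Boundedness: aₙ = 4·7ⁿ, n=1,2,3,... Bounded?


aₙ = 4·7ⁿ → as n→∞, aₙ→∞ (since base 7 > 1)
No finite upper bound exists
The sequence is UNBOUNDED

Unbounded (aₙ → ∞ as n → ∞)


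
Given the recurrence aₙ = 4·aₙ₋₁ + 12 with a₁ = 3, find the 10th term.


Computing step by step:
a_1 = 3
a_2 = 24
a_3 = 108
a_4 = 444
a_5 = 1788
a_6 = 7164
a_7 = 28668
a_8 = 114684
a_9 = 458748
a_10 = 1835004


a_10 = 1835004


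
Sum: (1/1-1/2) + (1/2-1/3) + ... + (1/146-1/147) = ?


Telescoping: adjacent terms cancel.
= 1/1 - 1/147
= 1 - 1/147 = 146/147

Sum = 146/147


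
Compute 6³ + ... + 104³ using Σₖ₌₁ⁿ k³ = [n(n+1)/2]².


Σₖ₌6^104 k³ = [104·105/2]² − [5·6/2]²
= 29811600 − 225 = 29811375

Σk³ = 29811375


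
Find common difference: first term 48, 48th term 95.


d = (aₙ - a₁)/(n-1)
= (95 - 48)/(48-1)
= 47/47 = 1

d = 1


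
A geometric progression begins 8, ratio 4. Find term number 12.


aₙ = a₁·r^(n-1)
= 8×4^11
= 8×4194304
= 33554432

a_12 = 33554432


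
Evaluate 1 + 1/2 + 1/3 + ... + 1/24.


H_24 = 1/1 + 1/2 + 1/3 + ... + 1/24
= 1347822955/356948592
≈ 3.776

H_24 = 1347822955/356948592 ≈ 3.776


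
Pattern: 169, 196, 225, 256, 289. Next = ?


Pattern: perfect squares: n²
Terms: 169, 196, 225, 256, 289
Next term = 324

Next term = 324


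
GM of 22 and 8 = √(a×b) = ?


GM = √(22×8) = √176 = 13.2665

GM = 13.2665


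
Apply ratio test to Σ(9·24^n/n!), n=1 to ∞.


aₙ = 9·24^n/n!
a_{n+1}/aₙ = 24^(n+1)/(n+1)! × n!/24^n  (constant 9 cancels)
= 24/(n+1)
L = lim(n→∞) 24/(n+1) = 0
L < 1 → series CONVERGES

Converges (ratio test: L = 0 < 1)


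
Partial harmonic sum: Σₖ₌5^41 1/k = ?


Σₖ₌5^41 1/k = 1/5 + 1/6 + 1/7 + ... + 1/41
= 44202362371332533/19914562703599200
≈ 2.2196

Sum = 44202362371332533/19914562703599200 ≈ 2.2196


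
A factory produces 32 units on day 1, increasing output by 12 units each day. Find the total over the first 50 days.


aₙ = 32 + (50-1)×12 = 620
Sₙ = n(a₁+aₙ)/2 = 50×(32+620)/2
= 50×652/2 = 16300

S_50 = 16300


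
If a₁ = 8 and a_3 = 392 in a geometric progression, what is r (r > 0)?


r^(n-1) = aₙ/a₁
r^2 = 392/8 = 49
r = 49^(1/2)
= ±7; taking r > 0 gives r = 7

r = 7


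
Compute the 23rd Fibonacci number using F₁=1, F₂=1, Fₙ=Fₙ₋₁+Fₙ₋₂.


Fibonacci sequence: 1, 1, 2, 3, 5, 8, 13, 21, 34, 55, 89, ...
F(23) = 28657

F(23) = 28657


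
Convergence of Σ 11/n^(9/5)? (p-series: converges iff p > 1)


p-series test: Σ c/n^p converges if p > 1, diverges if p ≤ 1 (constant c > 0 doesn't affect convergence).
p = 9/5
9/5 > 1 → CONVERGES

Converges (p = 9/5 > 1)


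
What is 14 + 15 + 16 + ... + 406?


Σₖ₌14^406 k = Σₖ₌₁^406 k − Σₖ₌₁^13 k
= 406·407/2 − 13·14/2
= 82621 − 91 = 82530

Σk = 82530


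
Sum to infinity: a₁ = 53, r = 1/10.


S∞ = a₁/(1-r) = 53/(1 - 1/10)
= 53/(9/10)
= 530/9

S∞ = 530/9


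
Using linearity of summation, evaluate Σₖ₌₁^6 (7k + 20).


Σ(7k+20) = 7·Σk + 20·n
= 7·21 + 20·6
= 147 + 120 = 267

Σ = 267


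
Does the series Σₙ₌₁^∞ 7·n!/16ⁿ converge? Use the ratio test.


aₙ = 7·n!/16^n
a_{n+1}/aₙ = (n+1)!/16^(n+1) × 16^n/n!  (constant 7 cancels)
= (n+1)/16
L = lim(n→∞) (n+1)/16 = ∞
L > 1 → series DIVERGES

Diverges (ratio test: L = ∞ > 1)


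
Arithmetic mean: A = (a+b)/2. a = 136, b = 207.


AM = (136 + 207)/2 = 343/2 = 171.5

AM = 171.5


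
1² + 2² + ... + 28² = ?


n = 28
n(n+1)(2n+1)/6 = 28×29×57/6
= 46284/6 = 7714

Σk² = 7714


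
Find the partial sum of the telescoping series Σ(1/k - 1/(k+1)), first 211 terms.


Telescoping: adjacent terms cancel.
= 1/1 - 1/212
= 1 - 1/212 = 211/212

Sum = 211/212


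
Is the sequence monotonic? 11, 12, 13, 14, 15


Differences: 1, 1, 1, 1
All differences > 0 → strictly INCREASING

Monotonically increasing


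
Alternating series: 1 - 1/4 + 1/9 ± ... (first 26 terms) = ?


S = 1 - 1/4 + 1/9 - 1/16 + 1/25 - 1/36 + 1/49 - 1/64 ± ...
= 0.8218
(Full series converges to +π²/12 ≈ +0.8225)

S_26 = 0.8218


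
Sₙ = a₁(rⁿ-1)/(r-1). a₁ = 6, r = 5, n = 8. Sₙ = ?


Sₙ = 6×(5^8 - 1)/(5 - 1)
= 6×(390625 - 1)/4
= 6×390624/4
= 585936

S_8 = 585936


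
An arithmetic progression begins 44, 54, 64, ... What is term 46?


aₙ = a₁ + (n-1)d
= 44 + (46-1)×10
= 44 + 450
= 494

a_46 = 494


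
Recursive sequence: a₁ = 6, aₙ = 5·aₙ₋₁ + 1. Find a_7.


Computing step by step:
a_1 = 6
a_2 = 31
a_3 = 156
a_4 = 781
a_5 = 3906
a_6 = 19531
a_7 = 97656


a_7 = 97656


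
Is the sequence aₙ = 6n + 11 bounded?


aₙ = 6n + 11 → as n→∞, aₙ→∞
No finite upper bound exists
The sequence is UNBOUNDED

Unbounded (aₙ → ∞ as n → ∞)


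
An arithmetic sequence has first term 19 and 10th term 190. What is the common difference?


d = (aₙ - a₁)/(n-1)
= (190 - 19)/(10-1)
= 171/9 = 19

d = 19


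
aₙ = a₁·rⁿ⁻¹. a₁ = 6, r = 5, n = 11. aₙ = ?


aₙ = a₁·r^(n-1)
= 6×5^10
= 6×9765625
= 58593750

a_11 = 58593750


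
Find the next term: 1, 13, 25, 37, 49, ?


Pattern: arithmetic (d=12)
Terms: 1, 13, 25, 37, 49
Next term = 61

Next term = 61


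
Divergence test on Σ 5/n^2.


lim(n→∞) 5/n^2 = 0
lim aₙ = 0 → nth-term test is INCONCLUSIVE
(Need other tests; this is actually a convergent p-series with p=2 > 1)

Inconclusive (lim aₙ = 0; need another test)


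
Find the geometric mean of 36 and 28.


GM = √(36×28) = √1008 = 31.749

GM = 31.749


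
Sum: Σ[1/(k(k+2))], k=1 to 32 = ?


1/(k(k+2)) = (1/2)·(1/k - 1/(k+2)) (partial fractions)
Telescoping: Σ = (1/2)·(1 + 1/2 - 1/33 - 1/34) = 404/561

Sum = 404/561


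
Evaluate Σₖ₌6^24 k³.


Σₖ₌6^24 k³ = [24·25/2]² − [5·6/2]²
= 90000 − 225 = 89775

Σk³ = 89775


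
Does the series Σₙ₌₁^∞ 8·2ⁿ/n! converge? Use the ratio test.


aₙ = 8·2^n/n!
a_{n+1}/aₙ = 2^(n+1)/(n+1)! × n!/2^n  (constant 8 cancels)
= 2/(n+1)
L = lim(n→∞) 2/(n+1) = 0
L < 1 → series CONVERGES

Converges (ratio test: L = 0 < 1)


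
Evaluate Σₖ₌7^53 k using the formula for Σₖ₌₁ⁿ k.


Σₖ₌7^53 k = Σₖ₌₁^53 k − Σₖ₌₁^6 k
= 53·54/2 − 6·7/2
= 1431 − 21 = 1410

Σk = 1410


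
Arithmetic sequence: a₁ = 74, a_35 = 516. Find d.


d = (aₙ - a₁)/(n-1)
= (516 - 74)/(35-1)
= 442/34 = 13

d = 13


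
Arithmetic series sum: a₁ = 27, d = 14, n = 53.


aₙ = 27 + (53-1)×14 = 755
Sₙ = n(a₁+aₙ)/2 = 53×(27+755)/2
= 53×782/2 = 20723

S_53 = 20723


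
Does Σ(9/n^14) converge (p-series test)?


p-series test: Σ c/n^p converges if p > 1, diverges if p ≤ 1 (constant c > 0 doesn't affect convergence).
p = 14
14 > 1 → CONVERGES

Converges (p = 14 > 1)


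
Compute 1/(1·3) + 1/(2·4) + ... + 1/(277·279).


1/(k(k+2)) = (1/2)·(1/k - 1/(k+2)) (partial fractions)
Telescoping: Σ = (1/2)·(1 + 1/2 - 1/278 - 1/279) = 57893/77562

Sum = 57893/77562


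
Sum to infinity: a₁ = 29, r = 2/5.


S∞ = a₁/(1-r) = 29/(1 - 2/5)
= 29/(3/5)
= 145/3

S∞ = 145/3


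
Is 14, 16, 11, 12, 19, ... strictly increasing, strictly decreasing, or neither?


Differences: 2, -5, 1, 7
Difference at position 1 is +2 (> 0) but position 2 is -5 (< 0) — sequence both rises and falls
→ NOT monotonic

Not monotonic


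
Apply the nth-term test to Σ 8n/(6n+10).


lim(n→∞) 8n/(6n+10) = 8/6 = 4/3  (divide numerator and denominator by n)
lim aₙ = 4/3 ≠ 0 → series DIVERGES

Diverges (lim aₙ = 4/3 ≠ 0)


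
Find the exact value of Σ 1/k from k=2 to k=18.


Σₖ₌2^18 1/k = 1/2 + 1/3 + 1/4 + ... + 1/18
= 10190221/4084080
≈ 2.4951

Sum = 10190221/4084080 ≈ 2.4951


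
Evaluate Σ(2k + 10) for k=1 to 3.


Σ(2k+10) = 2·Σk + 10·n
= 2·6 + 10·3
= 12 + 30 = 42

Σ = 42


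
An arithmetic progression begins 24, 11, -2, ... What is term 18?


aₙ = a₁ + (n-1)d
= 24 + (18-1)×-13
= 24 - 221
= -197

a_18 = -197


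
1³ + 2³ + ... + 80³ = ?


n(n+1)/2 = 80×81/2 = 3240
Σk³ = 3240² = 10497600

Σk³ = 10497600


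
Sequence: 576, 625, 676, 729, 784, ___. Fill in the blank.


Pattern: perfect squares: n²
Terms: 576, 625, 676, 729, 784
Next term = 841

Next term = 841


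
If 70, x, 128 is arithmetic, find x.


AM = (70 + 128)/2 = 198/2 = 99

AM = 99


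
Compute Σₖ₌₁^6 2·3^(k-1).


Sₙ = 2×(3^6 - 1)/(3 - 1)
= 2×(729 - 1)/2
= 2×728/2
= 728

S_6 = 728


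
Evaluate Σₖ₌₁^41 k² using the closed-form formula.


n = 41
n(n+1)(2n+1)/6 = 41×42×83/6
= 142926/6 = 23821

Σk² = 23821


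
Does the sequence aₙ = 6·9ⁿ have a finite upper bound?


aₙ = 6·9ⁿ → as n→∞, aₙ→∞ (since base 9 > 1)
No finite upper bound exists
The sequence is UNBOUNDED

Unbounded (aₙ → ∞ as n → ∞)
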